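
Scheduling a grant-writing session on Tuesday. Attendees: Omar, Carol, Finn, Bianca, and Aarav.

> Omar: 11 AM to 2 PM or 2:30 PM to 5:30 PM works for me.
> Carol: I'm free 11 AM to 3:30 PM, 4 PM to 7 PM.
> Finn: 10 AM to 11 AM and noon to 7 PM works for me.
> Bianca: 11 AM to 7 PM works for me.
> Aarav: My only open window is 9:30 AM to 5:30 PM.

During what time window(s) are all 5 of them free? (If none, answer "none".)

12:00-14:00, 14:30-15:30, 16:00-17:30

Omar ∩ Carol: 11:00-14:00, 14:30-15:30, 16:00-17:30.
Omar ∩ Carol ∩ Finn: 12:00-14:00, 14:30-15:30, 16:00-17:30.
Omar ∩ Carol ∩ Finn ∩ Bianca: 12:00-14:00, 14:30-15:30, 16:00-17:30.
Omar ∩ Carol ∩ Finn ∩ Bianca ∩ Aarav: 12:00-14:00, 14:30-15:30, 16:00-17:30.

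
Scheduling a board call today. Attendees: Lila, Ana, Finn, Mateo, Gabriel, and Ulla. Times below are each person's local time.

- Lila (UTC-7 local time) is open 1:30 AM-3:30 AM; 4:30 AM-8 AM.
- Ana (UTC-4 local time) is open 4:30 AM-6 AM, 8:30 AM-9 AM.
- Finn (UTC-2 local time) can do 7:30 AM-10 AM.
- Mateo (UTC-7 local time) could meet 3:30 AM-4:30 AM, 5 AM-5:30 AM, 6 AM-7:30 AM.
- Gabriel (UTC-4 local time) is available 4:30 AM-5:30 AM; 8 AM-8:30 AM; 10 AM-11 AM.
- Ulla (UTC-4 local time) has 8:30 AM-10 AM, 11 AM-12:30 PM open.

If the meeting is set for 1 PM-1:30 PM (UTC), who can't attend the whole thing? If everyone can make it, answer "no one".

Lila in UTC: 08:30-10:30, 11:30-15:00 (add 7h to convert from UTC-7).
Ana in UTC: 08:30-10:00, 12:30-13:00 (add 4h to convert from UTC-4).
Finn in UTC: 09:30-12:00 (add 2h to convert from UTC-2).
Mateo in UTC: 10:30-11:30, 12:00-12:30, 13:00-14:30 (add 7h to convert from UTC-7).
Gabriel in UTC: 08:30-09:30, 12:00-12:30, 14:00-15:00 (add 4h to convert from UTC-4).
Ulla in UTC: 12:30-14:00, 15:00-16:30 (add 4h to convert from UTC-4).
Lila: free for 13:00-13:30. Ana: not fully free for 13:00-13:30. Finn: not fully free for 13:00-13:30. Mateo: free for 13:00-13:30. Gabriel: not fully free for 13:00-13:30. Ulla: free for 13:00-13:30.

Ana, Finn, Gabriel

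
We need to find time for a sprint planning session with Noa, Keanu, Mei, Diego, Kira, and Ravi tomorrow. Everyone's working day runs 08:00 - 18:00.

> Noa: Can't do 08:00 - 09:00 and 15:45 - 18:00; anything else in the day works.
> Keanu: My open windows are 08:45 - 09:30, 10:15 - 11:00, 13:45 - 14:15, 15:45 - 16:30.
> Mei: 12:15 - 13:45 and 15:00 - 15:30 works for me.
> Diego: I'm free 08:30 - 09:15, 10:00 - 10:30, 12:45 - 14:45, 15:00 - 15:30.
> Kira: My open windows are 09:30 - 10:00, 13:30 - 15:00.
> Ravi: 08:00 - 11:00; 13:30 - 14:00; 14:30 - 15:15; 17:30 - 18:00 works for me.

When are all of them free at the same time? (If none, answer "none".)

Noa free: 09:00-15:45 (invert busy blocks within the working day).
Keanu free: 08:45-09:30, 10:15-11:00, 13:45-14:15, 15:45-16:30.
Mei free: 12:15-13:45, 15:00-15:30.
Diego free: 08:30-09:15, 10:00-10:30, 12:45-14:45, 15:00-15:30.
Kira free: 09:30-10:00, 13:30-15:00.
Ravi free: 08:00-11:00, 13:30-14:00, 14:30-15:15, 17:30-18:00.
Noa ∩ Keanu: 09:00-09:30, 10:15-11:00, 13:45-14:15.
Noa ∩ Keanu ∩ Mei: ∅.
Noa ∩ Keanu ∩ Mei ∩ Diego: ∅.
Noa ∩ Keanu ∩ Mei ∩ Diego ∩ Kira: ∅.
Noa ∩ Keanu ∩ Mei ∩ Diego ∩ Kira ∩ Ravi: ∅.
There is no time when everyone is free.

none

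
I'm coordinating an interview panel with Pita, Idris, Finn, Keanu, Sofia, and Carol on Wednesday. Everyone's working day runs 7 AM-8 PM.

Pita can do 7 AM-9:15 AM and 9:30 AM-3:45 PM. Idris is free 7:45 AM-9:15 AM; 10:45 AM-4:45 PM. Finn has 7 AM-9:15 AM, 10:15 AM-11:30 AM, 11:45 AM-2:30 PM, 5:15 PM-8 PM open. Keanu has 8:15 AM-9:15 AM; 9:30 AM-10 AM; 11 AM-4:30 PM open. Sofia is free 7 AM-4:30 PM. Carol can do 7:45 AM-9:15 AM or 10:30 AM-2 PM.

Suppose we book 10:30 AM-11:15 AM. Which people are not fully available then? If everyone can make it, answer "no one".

Pita: free for 10:30-11:15. Idris: not fully free for 10:30-11:15. Finn: free for 10:30-11:15. Keanu: not fully free for 10:30-11:15. Sofia: free for 10:30-11:15. Carol: free for 10:30-11:15.

Idris, Keanu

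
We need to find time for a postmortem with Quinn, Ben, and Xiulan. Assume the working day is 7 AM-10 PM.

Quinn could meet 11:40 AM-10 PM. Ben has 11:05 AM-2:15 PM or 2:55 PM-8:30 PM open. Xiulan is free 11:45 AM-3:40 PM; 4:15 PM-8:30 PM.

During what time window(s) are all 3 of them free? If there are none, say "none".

11:45-14:15, 14:55-15:40, 16:15-20:30

Quinn ∩ Ben: 11:40-14:15, 14:55-20:30.
Quinn ∩ Ben ∩ Xiulan: 11:45-14:15, 14:55-15:40, 16:15-20:30.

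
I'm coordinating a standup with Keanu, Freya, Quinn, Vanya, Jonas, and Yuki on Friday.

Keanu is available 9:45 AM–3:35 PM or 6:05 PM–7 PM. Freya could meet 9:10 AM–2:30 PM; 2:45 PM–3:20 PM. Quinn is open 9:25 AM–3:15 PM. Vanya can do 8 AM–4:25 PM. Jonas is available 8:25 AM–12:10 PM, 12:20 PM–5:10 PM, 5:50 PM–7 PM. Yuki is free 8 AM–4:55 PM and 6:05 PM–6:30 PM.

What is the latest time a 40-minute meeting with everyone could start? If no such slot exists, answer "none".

13:50

Keanu ∩ Freya: 09:45-14:30, 14:45-15:20.
Keanu ∩ Freya ∩ Quinn: 09:45-14:30, 14:45-15:15.
Keanu ∩ Freya ∩ Quinn ∩ Vanya: 09:45-14:30, 14:45-15:15.
Keanu ∩ Freya ∩ Quinn ∩ Vanya ∩ Jonas: 09:45-12:10, 12:20-14:30, 14:45-15:15.
Keanu ∩ Freya ∩ Quinn ∩ Vanya ∩ Jonas ∩ Yuki: 09:45-12:10, 12:20-14:30, 14:45-15:15.
The last common window of at least 40 minutes is 12:20-14:30; a 40-minute meeting can start as late as 13:50 and still end by 14:30.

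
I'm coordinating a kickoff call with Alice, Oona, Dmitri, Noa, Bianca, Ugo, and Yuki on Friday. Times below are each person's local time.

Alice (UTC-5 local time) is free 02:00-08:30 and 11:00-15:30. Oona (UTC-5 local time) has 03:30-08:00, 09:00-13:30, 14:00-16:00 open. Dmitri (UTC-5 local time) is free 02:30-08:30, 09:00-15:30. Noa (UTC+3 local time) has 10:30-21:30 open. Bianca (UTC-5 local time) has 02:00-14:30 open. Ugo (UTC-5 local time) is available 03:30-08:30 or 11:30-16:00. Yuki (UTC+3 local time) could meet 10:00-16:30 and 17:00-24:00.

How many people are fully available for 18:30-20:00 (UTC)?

Alice in UTC: 07:00-13:30, 16:00-20:30 (add 5h to convert from UTC-5).
Oona in UTC: 08:30-13:00, 14:00-18:30, 19:00-21:00 (add 5h to convert from UTC-5).
Dmitri in UTC: 07:30-13:30, 14:00-20:30 (add 5h to convert from UTC-5).
Noa in UTC: 07:30-18:30 (subtract 3h to convert from UTC+3).
Bianca in UTC: 07:00-19:30 (add 5h to convert from UTC-5).
Ugo in UTC: 08:30-13:30, 16:30-21:00 (add 5h to convert from UTC-5).
Yuki in UTC: 07:00-13:30, 14:00-21:00 (subtract 3h to convert from UTC+3).
Alice, Dmitri, Ugo, and Yuki can make the full 18:30-20:00 slot — that's 4.

4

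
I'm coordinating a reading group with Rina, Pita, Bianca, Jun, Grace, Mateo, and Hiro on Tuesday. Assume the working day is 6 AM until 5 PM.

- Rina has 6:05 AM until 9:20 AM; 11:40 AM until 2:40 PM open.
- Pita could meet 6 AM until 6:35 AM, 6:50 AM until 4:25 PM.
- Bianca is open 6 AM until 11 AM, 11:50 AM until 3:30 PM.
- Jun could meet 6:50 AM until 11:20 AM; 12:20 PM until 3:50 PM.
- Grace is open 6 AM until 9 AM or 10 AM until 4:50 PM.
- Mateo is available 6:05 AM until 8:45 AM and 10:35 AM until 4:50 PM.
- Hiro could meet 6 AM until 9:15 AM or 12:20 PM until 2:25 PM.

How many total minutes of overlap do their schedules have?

Rina ∩ Pita: 06:05-06:35, 06:50-09:20, 11:40-14:40.
Rina ∩ Pita ∩ Bianca: 06:05-06:35, 06:50-09:20, 11:50-14:40.
Rina ∩ Pita ∩ Bianca ∩ Jun: 06:50-09:20, 12:20-14:40.
Rina ∩ Pita ∩ Bianca ∩ Jun ∩ Grace: 06:50-09:00, 12:20-14:40.
Rina ∩ Pita ∩ Bianca ∩ Jun ∩ Grace ∩ Mateo: 06:50-08:45, 12:20-14:40.
Rina ∩ Pita ∩ Bianca ∩ Jun ∩ Grace ∩ Mateo ∩ Hiro: 06:50-08:45, 12:20-14:25.
So the common availability across everyone is 06:50-08:45, 12:20-14:25.
Summing the common windows: 115 + 125 = 240 minutes.

240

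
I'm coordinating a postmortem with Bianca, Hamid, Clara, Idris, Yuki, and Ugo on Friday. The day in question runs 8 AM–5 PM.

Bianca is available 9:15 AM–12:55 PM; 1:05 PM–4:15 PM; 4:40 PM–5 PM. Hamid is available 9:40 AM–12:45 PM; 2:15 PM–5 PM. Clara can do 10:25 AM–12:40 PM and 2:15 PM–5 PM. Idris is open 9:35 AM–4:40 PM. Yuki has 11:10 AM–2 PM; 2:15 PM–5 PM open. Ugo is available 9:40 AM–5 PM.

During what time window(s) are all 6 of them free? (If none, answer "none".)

11:10-12:40, 14:15-16:15

Bianca ∩ Hamid: 09:40-12:45, 14:15-16:15, 16:40-17:00.
Bianca ∩ Hamid ∩ Clara: 10:25-12:40, 14:15-16:15, 16:40-17:00.
Bianca ∩ Hamid ∩ Clara ∩ Idris: 10:25-12:40, 14:15-16:15.
Bianca ∩ Hamid ∩ Clara ∩ Idris ∩ Yuki: 11:10-12:40, 14:15-16:15.
Bianca ∩ Hamid ∩ Clara ∩ Idris ∩ Yuki ∩ Ugo: 11:10-12:40, 14:15-16:15.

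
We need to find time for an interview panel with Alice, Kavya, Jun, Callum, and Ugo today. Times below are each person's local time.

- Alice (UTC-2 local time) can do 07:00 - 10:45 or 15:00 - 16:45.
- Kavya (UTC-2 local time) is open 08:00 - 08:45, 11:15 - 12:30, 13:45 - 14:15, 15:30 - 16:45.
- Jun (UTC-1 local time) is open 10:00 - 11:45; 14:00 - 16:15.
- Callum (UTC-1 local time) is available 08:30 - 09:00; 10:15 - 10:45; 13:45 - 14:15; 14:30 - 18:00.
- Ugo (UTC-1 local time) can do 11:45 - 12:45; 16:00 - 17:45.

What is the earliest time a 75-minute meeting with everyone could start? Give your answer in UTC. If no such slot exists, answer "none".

none

Alice in UTC: 09:00-12:45, 17:00-18:45 (add 2h to convert from UTC-2).
Kavya in UTC: 10:00-10:45, 13:15-14:30, 15:45-16:15, 17:30-18:45 (add 2h to convert from UTC-2).
Jun in UTC: 11:00-12:45, 15:00-17:15 (add 1h to convert from UTC-1).
Callum in UTC: 09:30-10:00, 11:15-11:45, 14:45-15:15, 15:30-19:00 (add 1h to convert from UTC-1).
Ugo in UTC: 12:45-13:45, 17:00-18:45 (add 1h to convert from UTC-1).
Alice ∩ Kavya: 10:00-10:45, 17:30-18:45.
Alice ∩ Kavya ∩ Jun: ∅.
Alice ∩ Kavya ∩ Jun ∩ Callum: ∅.
Alice ∩ Kavya ∩ Jun ∩ Callum ∩ Ugo: ∅.
There is no time when everyone is free.
No common window is at least 75 minutes long.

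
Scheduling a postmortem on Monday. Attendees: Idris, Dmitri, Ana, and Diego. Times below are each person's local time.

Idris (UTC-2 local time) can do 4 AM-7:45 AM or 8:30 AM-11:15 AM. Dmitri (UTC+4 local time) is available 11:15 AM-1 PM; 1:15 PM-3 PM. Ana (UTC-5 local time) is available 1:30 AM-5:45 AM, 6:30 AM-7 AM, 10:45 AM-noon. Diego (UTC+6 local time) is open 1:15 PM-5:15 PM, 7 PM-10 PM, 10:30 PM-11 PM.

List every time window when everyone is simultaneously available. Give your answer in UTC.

07:15-09:00, 09:15-09:45, 10:30-10:45

Idris in UTC: 06:00-09:45, 10:30-13:15 (add 2h to convert from UTC-2).
Dmitri in UTC: 07:15-09:00, 09:15-11:00 (subtract 4h to convert from UTC+4).
Ana in UTC: 06:30-10:45, 11:30-12:00, 15:45-17:00 (add 5h to convert from UTC-5).
Diego in UTC: 07:15-11:15, 13:00-16:00, 16:30-17:00 (subtract 6h to convert from UTC+6).
Idris ∩ Dmitri: 07:15-09:00, 09:15-09:45, 10:30-11:00.
Idris ∩ Dmitri ∩ Ana: 07:15-09:00, 09:15-09:45, 10:30-10:45.
Idris ∩ Dmitri ∩ Ana ∩ Diego: 07:15-09:00, 09:15-09:45, 10:30-10:45.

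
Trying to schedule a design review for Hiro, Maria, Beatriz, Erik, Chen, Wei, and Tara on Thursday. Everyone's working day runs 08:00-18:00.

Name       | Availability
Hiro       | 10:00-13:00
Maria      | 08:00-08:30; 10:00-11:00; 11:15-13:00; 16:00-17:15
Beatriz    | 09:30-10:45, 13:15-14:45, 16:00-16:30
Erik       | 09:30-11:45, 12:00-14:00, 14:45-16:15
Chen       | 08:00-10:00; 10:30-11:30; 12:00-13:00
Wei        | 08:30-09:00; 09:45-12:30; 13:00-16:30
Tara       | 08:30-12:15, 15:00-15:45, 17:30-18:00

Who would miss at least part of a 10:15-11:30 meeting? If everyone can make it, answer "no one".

Hiro: free for 10:15-11:30. Maria: not fully free for 10:15-11:30. Beatriz: not fully free for 10:15-11:30. Erik: free for 10:15-11:30. Chen: not fully free for 10:15-11:30. Wei: free for 10:15-11:30. Tara: free for 10:15-11:30.

Beatriz, Chen, Maria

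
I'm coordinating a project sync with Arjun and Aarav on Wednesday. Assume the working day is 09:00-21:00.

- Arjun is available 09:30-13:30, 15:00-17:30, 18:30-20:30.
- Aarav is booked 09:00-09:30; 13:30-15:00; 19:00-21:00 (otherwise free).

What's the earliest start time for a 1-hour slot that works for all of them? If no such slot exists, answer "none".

Arjun free: 09:30-13:30, 15:00-17:30, 18:30-20:30.
Aarav free: 09:30-13:30, 15:00-19:00 (invert busy blocks within the working day).
Arjun ∩ Aarav: 09:30-13:30, 15:00-17:30, 18:30-19:00.
The first common window of at least 60 minutes is 09:30-13:30, so the earliest start is 09:30.

09:30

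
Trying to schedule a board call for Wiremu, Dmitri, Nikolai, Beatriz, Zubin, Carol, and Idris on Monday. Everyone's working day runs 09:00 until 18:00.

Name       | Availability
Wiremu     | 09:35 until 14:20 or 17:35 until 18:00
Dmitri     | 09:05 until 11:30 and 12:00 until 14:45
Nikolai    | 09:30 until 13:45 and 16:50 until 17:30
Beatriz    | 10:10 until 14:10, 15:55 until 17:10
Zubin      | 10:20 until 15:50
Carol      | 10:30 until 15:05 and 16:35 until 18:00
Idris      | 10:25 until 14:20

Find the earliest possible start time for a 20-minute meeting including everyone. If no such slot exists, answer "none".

Wiremu ∩ Dmitri: 09:35-11:30, 12:00-14:20.
Wiremu ∩ Dmitri ∩ Nikolai: 09:35-11:30, 12:00-13:45.
Wiremu ∩ Dmitri ∩ Nikolai ∩ Beatriz: 10:10-11:30, 12:00-13:45.
Wiremu ∩ Dmitri ∩ Nikolai ∩ Beatriz ∩ Zubin: 10:20-11:30, 12:00-13:45.
Wiremu ∩ Dmitri ∩ Nikolai ∩ Beatriz ∩ Zubin ∩ Carol: 10:30-11:30, 12:00-13:45.
Wiremu ∩ Dmitri ∩ Nikolai ∩ Beatriz ∩ Zubin ∩ Carol ∩ Idris: 10:30-11:30, 12:00-13:45.
The first common window of at least 20 minutes is 10:30-11:30, so the earliest start is 10:30.

10:30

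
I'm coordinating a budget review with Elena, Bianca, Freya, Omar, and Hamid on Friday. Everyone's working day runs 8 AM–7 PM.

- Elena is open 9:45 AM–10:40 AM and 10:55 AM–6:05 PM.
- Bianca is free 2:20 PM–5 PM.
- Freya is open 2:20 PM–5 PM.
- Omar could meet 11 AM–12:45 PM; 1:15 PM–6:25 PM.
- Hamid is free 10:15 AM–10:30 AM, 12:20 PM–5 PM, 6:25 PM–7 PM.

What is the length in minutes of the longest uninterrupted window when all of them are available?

Elena ∩ Bianca: 14:20-17:00.
Elena ∩ Bianca ∩ Freya: 14:20-17:00.
Elena ∩ Bianca ∩ Freya ∩ Omar: 14:20-17:00.
Elena ∩ Bianca ∩ Freya ∩ Omar ∩ Hamid: 14:20-17:00.
So the common availability across everyone is 14:20-17:00.
The longest is 14:20-17:00 at 160 minutes.

160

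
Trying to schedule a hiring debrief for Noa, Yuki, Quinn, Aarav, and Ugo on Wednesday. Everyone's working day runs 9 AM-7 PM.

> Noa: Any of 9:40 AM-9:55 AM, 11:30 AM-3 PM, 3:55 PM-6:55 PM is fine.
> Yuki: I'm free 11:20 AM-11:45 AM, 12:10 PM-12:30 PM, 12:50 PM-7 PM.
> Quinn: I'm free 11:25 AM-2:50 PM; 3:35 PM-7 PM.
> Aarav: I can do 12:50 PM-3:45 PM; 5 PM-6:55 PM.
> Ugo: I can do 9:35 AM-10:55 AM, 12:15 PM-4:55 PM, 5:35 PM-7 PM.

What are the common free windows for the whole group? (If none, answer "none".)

Noa ∩ Yuki: 11:30-11:45, 12:10-12:30, 12:50-15:00, 15:55-18:55.
Noa ∩ Yuki ∩ Quinn: 11:30-11:45, 12:10-12:30, 12:50-14:50, 15:55-18:55.
Noa ∩ Yuki ∩ Quinn ∩ Aarav: 12:50-14:50, 17:00-18:55.
Noa ∩ Yuki ∩ Quinn ∩ Aarav ∩ Ugo: 12:50-14:50, 17:35-18:55.
So the common availability across everyone is 12:50-14:50, 17:35-18:55.

12:50-14:50, 17:35-18:55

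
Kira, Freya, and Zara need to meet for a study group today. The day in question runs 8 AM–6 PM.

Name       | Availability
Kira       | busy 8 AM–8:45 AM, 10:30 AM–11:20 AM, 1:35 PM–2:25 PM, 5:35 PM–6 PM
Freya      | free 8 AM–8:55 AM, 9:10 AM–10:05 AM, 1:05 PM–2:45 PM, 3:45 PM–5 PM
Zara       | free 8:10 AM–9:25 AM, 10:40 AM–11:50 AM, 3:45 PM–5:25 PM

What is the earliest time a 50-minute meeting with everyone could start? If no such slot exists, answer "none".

15:45

Kira free: 08:45-10:30, 11:20-13:35, 14:25-17:35 (invert busy blocks within the working day).
Freya free: 08:00-08:55, 09:10-10:05, 13:05-14:45, 15:45-17:00.
Zara free: 08:10-09:25, 10:40-11:50, 15:45-17:25.
Kira ∩ Freya: 08:45-08:55, 09:10-10:05, 13:05-13:35, 14:25-14:45, 15:45-17:00.
Kira ∩ Freya ∩ Zara: 08:45-08:55, 09:10-09:25, 15:45-17:00.
The first common window of at least 50 minutes is 15:45-17:00, so the earliest start is 15:45.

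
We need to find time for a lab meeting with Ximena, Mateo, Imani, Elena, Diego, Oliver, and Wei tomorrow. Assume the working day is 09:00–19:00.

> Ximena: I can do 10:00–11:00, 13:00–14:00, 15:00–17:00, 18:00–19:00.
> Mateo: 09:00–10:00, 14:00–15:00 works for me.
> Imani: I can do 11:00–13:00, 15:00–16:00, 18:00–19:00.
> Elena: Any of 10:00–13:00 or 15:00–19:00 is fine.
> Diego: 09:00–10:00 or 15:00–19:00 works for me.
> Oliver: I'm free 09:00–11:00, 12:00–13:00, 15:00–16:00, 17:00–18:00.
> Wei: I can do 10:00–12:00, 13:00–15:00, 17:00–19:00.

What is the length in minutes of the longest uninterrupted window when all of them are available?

Ximena ∩ Mateo: ∅.
Ximena ∩ Mateo ∩ Imani: ∅.
Ximena ∩ Mateo ∩ Imani ∩ Elena: ∅.
Ximena ∩ Mateo ∩ Imani ∩ Elena ∩ Diego: ∅.
Ximena ∩ Mateo ∩ Imani ∩ Elena ∩ Diego ∩ Oliver: ∅.
Ximena ∩ Mateo ∩ Imani ∩ Elena ∩ Diego ∩ Oliver ∩ Wei: ∅.
There is no time when everyone is free.
No common window exists, so the longest block is 0 minutes.

0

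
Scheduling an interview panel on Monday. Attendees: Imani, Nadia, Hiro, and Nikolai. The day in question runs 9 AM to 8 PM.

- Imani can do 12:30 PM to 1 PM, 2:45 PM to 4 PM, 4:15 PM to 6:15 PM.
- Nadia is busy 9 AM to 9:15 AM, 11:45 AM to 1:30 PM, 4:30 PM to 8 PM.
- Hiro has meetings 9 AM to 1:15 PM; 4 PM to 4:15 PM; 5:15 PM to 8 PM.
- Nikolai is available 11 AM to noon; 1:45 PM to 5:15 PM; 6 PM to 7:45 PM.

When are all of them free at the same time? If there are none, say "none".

14:45-16:00, 16:15-16:30

Imani free: 12:30-13:00, 14:45-16:00, 16:15-18:15.
Nadia free: 09:15-11:45, 13:30-16:30 (invert busy blocks within the working day).
Hiro free: 13:15-16:00, 16:15-17:15 (invert busy blocks within the working day).
Nikolai free: 11:00-12:00, 13:45-17:15, 18:00-19:45.
Imani ∩ Nadia: 14:45-16:00, 16:15-16:30.
Imani ∩ Nadia ∩ Hiro: 14:45-16:00, 16:15-16:30.
Imani ∩ Nadia ∩ Hiro ∩ Nikolai: 14:45-16:00, 16:15-16:30.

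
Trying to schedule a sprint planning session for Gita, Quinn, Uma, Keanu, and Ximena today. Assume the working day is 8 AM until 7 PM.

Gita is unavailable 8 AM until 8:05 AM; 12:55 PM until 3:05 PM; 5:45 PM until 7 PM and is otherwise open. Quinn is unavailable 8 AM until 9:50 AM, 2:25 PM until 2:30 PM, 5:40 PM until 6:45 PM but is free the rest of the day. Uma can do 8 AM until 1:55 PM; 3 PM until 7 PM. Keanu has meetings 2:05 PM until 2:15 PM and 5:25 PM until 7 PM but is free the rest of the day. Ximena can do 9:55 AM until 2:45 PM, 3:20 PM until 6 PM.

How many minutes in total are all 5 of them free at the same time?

Gita free: 08:05-12:55, 15:05-17:45 (invert busy blocks within the working day).
Quinn free: 09:50-14:25, 14:30-17:40, 18:45-19:00 (invert busy blocks within the working day).
Uma free: 08:00-13:55, 15:00-19:00.
Keanu free: 08:00-14:05, 14:15-17:25 (invert busy blocks within the working day).
Ximena free: 09:55-14:45, 15:20-18:00.
Gita ∩ Quinn: 09:50-12:55, 15:05-17:40.
Gita ∩ Quinn ∩ Uma: 09:50-12:55, 15:05-17:40.
Gita ∩ Quinn ∩ Uma ∩ Keanu: 09:50-12:55, 15:05-17:25.
Gita ∩ Quinn ∩ Uma ∩ Keanu ∩ Ximena: 09:55-12:55, 15:20-17:25.
So the common availability across everyone is 09:55-12:55, 15:20-17:25.
Summing the common windows: 180 + 125 = 305 minutes.

305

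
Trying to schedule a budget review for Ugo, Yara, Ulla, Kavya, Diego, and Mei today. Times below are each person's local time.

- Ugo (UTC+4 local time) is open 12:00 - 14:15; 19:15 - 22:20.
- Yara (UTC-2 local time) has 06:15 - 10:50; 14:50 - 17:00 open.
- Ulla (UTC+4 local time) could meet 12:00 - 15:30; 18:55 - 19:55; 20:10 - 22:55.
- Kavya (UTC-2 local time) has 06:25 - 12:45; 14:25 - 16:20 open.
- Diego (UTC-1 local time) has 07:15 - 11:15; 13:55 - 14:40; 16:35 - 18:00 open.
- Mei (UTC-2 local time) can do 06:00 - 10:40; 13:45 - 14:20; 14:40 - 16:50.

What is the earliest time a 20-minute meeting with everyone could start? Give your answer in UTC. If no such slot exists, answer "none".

08:25

Ugo in UTC: 08:00-10:15, 15:15-18:20 (subtract 4h to convert from UTC+4).
Yara in UTC: 08:15-12:50, 16:50-19:00 (add 2h to convert from UTC-2).
Ulla in UTC: 08:00-11:30, 14:55-15:55, 16:10-18:55 (subtract 4h to convert from UTC+4).
Kavya in UTC: 08:25-14:45, 16:25-18:20 (add 2h to convert from UTC-2).
Diego in UTC: 08:15-12:15, 14:55-15:40, 17:35-19:00 (add 1h to convert from UTC-1).
Mei in UTC: 08:00-12:40, 15:45-16:20, 16:40-18:50 (add 2h to convert from UTC-2).
Ugo ∩ Yara: 08:15-10:15, 16:50-18:20.
Ugo ∩ Yara ∩ Ulla: 08:15-10:15, 16:50-18:20.
Ugo ∩ Yara ∩ Ulla ∩ Kavya: 08:25-10:15, 16:50-18:20.
Ugo ∩ Yara ∩ Ulla ∩ Kavya ∩ Diego: 08:25-10:15, 17:35-18:20.
Ugo ∩ Yara ∩ Ulla ∩ Kavya ∩ Diego ∩ Mei: 08:25-10:15, 17:35-18:20.
So the common availability across everyone is 08:25-10:15, 17:35-18:20.
The first common window of at least 20 minutes is 08:25-10:15, so the earliest start is 08:25.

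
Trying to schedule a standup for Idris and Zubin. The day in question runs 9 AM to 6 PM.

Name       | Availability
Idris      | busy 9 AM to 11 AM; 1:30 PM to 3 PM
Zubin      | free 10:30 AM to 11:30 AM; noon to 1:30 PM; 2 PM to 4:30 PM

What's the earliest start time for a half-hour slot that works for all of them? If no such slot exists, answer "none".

Idris free: 11:00-13:30, 15:00-18:00 (invert busy blocks within the working day).
Zubin free: 10:30-11:30, 12:00-13:30, 14:00-16:30.
Idris ∩ Zubin: 11:00-11:30, 12:00-13:30, 15:00-16:30.
Those are the intersection windows.
The first common window of at least 30 minutes is 11:00-11:30, so the earliest start is 11:00.

11:00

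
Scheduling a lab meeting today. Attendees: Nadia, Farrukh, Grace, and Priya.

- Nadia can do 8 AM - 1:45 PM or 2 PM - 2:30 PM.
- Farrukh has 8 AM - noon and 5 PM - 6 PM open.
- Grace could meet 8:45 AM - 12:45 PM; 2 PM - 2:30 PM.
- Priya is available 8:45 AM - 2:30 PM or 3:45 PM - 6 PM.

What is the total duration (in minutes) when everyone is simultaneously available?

195

Nadia ∩ Farrukh: 08:00-12:00.
Nadia ∩ Farrukh ∩ Grace: 08:45-12:00.
Nadia ∩ Farrukh ∩ Grace ∩ Priya: 08:45-12:00.
Those are the intersection windows.
That's a single block of 195 minutes.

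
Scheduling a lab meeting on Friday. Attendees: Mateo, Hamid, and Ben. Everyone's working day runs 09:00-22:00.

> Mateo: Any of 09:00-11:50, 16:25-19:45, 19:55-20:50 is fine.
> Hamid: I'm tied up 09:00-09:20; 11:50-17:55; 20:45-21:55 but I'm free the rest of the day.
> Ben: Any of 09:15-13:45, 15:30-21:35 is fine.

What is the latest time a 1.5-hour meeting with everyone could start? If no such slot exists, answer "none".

18:15

Mateo free: 09:00-11:50, 16:25-19:45, 19:55-20:50.
Hamid free: 09:20-11:50, 17:55-20:45, 21:55-22:00 (invert busy blocks within the working day).
Ben free: 09:15-13:45, 15:30-21:35.
Mateo ∩ Hamid: 09:20-11:50, 17:55-19:45, 19:55-20:45.
Mateo ∩ Hamid ∩ Ben: 09:20-11:50, 17:55-19:45, 19:55-20:45.
So the common availability across everyone is 09:20-11:50, 17:55-19:45, 19:55-20:45.
The last common window of at least 90 minutes is 17:55-19:45; a 90-minute meeting can start as late as 18:15 and still end by 19:45.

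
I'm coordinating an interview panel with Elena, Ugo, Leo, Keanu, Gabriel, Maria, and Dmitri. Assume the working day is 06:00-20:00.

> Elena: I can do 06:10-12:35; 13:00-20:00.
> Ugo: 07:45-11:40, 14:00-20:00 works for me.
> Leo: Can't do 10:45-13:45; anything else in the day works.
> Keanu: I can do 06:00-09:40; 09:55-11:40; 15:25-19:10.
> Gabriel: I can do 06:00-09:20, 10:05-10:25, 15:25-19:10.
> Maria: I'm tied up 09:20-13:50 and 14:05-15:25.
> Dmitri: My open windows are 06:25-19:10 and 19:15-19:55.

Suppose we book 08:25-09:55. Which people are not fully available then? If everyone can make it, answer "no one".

Gabriel, Keanu, Maria

Elena free: 06:10-12:35, 13:00-20:00.
Ugo free: 07:45-11:40, 14:00-20:00.
Leo free: 06:00-10:45, 13:45-20:00 (invert busy blocks within the working day).
Keanu free: 06:00-09:40, 09:55-11:40, 15:25-19:10.
Gabriel free: 06:00-09:20, 10:05-10:25, 15:25-19:10.
Maria free: 06:00-09:20, 13:50-14:05, 15:25-20:00 (invert busy blocks within the working day).
Dmitri free: 06:25-19:10, 19:15-19:55.
Elena: free for 08:25-09:55. Ugo: free for 08:25-09:55. Leo: free for 08:25-09:55. Keanu: not fully free for 08:25-09:55. Gabriel: not fully free for 08:25-09:55. Maria: not fully free for 08:25-09:55. Dmitri: free for 08:25-09:55.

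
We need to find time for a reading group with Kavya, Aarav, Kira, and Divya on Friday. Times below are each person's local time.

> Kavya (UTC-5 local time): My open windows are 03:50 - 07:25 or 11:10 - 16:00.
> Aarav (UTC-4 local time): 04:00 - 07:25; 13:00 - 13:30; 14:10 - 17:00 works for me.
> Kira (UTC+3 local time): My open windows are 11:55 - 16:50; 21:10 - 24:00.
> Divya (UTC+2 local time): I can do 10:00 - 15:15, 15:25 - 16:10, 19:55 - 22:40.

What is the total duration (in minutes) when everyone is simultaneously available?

300

Kavya in UTC: 08:50-12:25, 16:10-21:00 (add 5h to convert from UTC-5).
Aarav in UTC: 08:00-11:25, 17:00-17:30, 18:10-21:00 (add 4h to convert from UTC-4).
Kira in UTC: 08:55-13:50, 18:10-21:00 (subtract 3h to convert from UTC+3).
Divya in UTC: 08:00-13:15, 13:25-14:10, 17:55-20:40 (subtract 2h to convert from UTC+2).
Kavya ∩ Aarav: 08:50-11:25, 17:00-17:30, 18:10-21:00.
Kavya ∩ Aarav ∩ Kira: 08:55-11:25, 18:10-21:00.
Kavya ∩ Aarav ∩ Kira ∩ Divya: 08:55-11:25, 18:10-20:40.
Those are the intersection windows.
Summing the common windows: 150 + 150 = 300 minutes.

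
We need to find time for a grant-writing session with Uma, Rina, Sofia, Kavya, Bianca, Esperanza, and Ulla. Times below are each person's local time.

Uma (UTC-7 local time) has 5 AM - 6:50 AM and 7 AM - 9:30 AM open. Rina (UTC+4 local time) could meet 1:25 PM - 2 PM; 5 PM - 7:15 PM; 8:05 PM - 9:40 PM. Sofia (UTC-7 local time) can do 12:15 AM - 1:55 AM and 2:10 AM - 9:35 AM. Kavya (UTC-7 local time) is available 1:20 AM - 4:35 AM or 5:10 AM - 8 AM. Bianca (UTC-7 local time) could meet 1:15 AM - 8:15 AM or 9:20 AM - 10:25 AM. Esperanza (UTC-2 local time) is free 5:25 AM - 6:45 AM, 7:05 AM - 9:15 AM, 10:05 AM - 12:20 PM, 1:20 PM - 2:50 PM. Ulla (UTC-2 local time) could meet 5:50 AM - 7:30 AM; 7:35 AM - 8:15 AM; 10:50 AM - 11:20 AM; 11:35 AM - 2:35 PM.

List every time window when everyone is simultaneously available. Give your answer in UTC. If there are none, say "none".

Uma in UTC: 12:00-13:50, 14:00-16:30 (add 7h to convert from UTC-7).
Rina in UTC: 09:25-10:00, 13:00-15:15, 16:05-17:40 (subtract 4h to convert from UTC+4).
Sofia in UTC: 07:15-08:55, 09:10-16:35 (add 7h to convert from UTC-7).
Kavya in UTC: 08:20-11:35, 12:10-15:00 (add 7h to convert from UTC-7).
Bianca in UTC: 08:15-15:15, 16:20-17:25 (add 7h to convert from UTC-7).
Esperanza in UTC: 07:25-08:45, 09:05-11:15, 12:05-14:20, 15:20-16:50 (add 2h to convert from UTC-2).
Ulla in UTC: 07:50-09:30, 09:35-10:15, 12:50-13:20, 13:35-16:35 (add 2h to convert from UTC-2).
Uma ∩ Rina: 13:00-13:50, 14:00-15:15, 16:05-16:30.
Uma ∩ Rina ∩ Sofia: 13:00-13:50, 14:00-15:15, 16:05-16:30.
Uma ∩ Rina ∩ Sofia ∩ Kavya: 13:00-13:50, 14:00-15:00.
Uma ∩ Rina ∩ Sofia ∩ Kavya ∩ Bianca: 13:00-13:50, 14:00-15:00.
Uma ∩ Rina ∩ Sofia ∩ Kavya ∩ Bianca ∩ Esperanza: 13:00-13:50, 14:00-14:20.
Uma ∩ Rina ∩ Sofia ∩ Kavya ∩ Bianca ∩ Esperanza ∩ Ulla: 13:00-13:20, 13:35-13:50, 14:00-14:20.

13:00-13:20, 13:35-13:50, 14:00-14:20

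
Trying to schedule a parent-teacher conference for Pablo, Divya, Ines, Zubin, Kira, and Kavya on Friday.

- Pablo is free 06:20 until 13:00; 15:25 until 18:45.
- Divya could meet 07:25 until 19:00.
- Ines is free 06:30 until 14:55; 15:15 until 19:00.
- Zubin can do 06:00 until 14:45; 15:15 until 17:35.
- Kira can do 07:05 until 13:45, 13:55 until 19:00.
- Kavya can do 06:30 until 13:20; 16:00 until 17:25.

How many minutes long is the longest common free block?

335

Pablo ∩ Divya: 07:25-13:00, 15:25-18:45.
Pablo ∩ Divya ∩ Ines: 07:25-13:00, 15:25-18:45.
Pablo ∩ Divya ∩ Ines ∩ Zubin: 07:25-13:00, 15:25-17:35.
Pablo ∩ Divya ∩ Ines ∩ Zubin ∩ Kira: 07:25-13:00, 15:25-17:35.
Pablo ∩ Divya ∩ Ines ∩ Zubin ∩ Kira ∩ Kavya: 07:25-13:00, 16:00-17:25.
The longest is 07:25-13:00 at 335 minutes.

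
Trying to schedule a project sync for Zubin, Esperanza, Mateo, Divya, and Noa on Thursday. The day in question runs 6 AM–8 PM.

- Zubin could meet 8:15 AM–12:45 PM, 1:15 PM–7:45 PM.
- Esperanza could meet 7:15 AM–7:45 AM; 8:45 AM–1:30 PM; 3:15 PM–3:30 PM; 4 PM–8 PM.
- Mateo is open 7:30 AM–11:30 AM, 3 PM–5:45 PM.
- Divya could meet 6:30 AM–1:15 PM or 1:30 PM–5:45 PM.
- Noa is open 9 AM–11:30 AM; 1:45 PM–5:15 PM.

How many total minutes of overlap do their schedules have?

Zubin ∩ Esperanza: 08:45-12:45, 13:15-13:30, 15:15-15:30, 16:00-19:45.
Zubin ∩ Esperanza ∩ Mateo: 08:45-11:30, 15:15-15:30, 16:00-17:45.
Zubin ∩ Esperanza ∩ Mateo ∩ Divya: 08:45-11:30, 15:15-15:30, 16:00-17:45.
Zubin ∩ Esperanza ∩ Mateo ∩ Divya ∩ Noa: 09:00-11:30, 15:15-15:30, 16:00-17:15.
So the common availability across everyone is 09:00-11:30, 15:15-15:30, 16:00-17:15.
Summing the common windows: 150 + 15 + 75 = 240 minutes.

240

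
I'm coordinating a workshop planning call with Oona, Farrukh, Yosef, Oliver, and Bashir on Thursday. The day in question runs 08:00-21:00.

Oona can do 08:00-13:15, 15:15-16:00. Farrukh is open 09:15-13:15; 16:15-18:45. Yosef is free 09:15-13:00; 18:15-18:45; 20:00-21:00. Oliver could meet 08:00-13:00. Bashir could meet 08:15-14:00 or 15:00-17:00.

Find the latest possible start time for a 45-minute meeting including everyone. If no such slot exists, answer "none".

Oona ∩ Farrukh: 09:15-13:15.
Oona ∩ Farrukh ∩ Yosef: 09:15-13:00.
Oona ∩ Farrukh ∩ Yosef ∩ Oliver: 09:15-13:00.
Oona ∩ Farrukh ∩ Yosef ∩ Oliver ∩ Bashir: 09:15-13:00.
So the common availability across everyone is 09:15-13:00.
The last common window of at least 45 minutes is 09:15-13:00; a 45-minute meeting can start as late as 12:15 and still end by 13:00.

12:15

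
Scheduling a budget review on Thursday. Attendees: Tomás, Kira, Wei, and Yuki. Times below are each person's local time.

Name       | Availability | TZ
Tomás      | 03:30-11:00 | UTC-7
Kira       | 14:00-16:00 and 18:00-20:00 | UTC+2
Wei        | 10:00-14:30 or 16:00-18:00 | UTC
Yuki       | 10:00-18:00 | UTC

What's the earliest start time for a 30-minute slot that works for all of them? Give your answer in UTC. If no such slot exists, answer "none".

12:00

Tomás in UTC: 10:30-18:00 (add 7h to convert from UTC-7).
Kira in UTC: 12:00-14:00, 16:00-18:00 (subtract 2h to convert from UTC+2).
Wei in UTC: 10:00-14:30, 16:00-18:00.
Yuki in UTC: 10:00-18:00.
Tomás ∩ Kira: 12:00-14:00, 16:00-18:00.
Tomás ∩ Kira ∩ Wei: 12:00-14:00, 16:00-18:00.
Tomás ∩ Kira ∩ Wei ∩ Yuki: 12:00-14:00, 16:00-18:00.
The first common window of at least 30 minutes is 12:00-14:00, so the earliest start is 12:00.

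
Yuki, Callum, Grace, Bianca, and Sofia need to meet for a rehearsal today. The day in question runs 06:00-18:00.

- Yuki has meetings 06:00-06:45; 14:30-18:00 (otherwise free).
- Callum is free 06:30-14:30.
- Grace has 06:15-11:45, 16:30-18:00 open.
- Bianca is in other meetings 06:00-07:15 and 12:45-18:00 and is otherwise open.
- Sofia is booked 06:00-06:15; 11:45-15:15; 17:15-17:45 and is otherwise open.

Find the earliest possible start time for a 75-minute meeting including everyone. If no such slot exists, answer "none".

07:15

Yuki free: 06:45-14:30 (invert busy blocks within the working day).
Callum free: 06:30-14:30.
Grace free: 06:15-11:45, 16:30-18:00.
Bianca free: 07:15-12:45 (invert busy blocks within the working day).
Sofia free: 06:15-11:45, 15:15-17:15, 17:45-18:00 (invert busy blocks within the working day).
Yuki ∩ Callum: 06:45-14:30.
Yuki ∩ Callum ∩ Grace: 06:45-11:45.
Yuki ∩ Callum ∩ Grace ∩ Bianca: 07:15-11:45.
Yuki ∩ Callum ∩ Grace ∩ Bianca ∩ Sofia: 07:15-11:45.
The first common window of at least 75 minutes is 07:15-11:45, so the earliest start is 07:15.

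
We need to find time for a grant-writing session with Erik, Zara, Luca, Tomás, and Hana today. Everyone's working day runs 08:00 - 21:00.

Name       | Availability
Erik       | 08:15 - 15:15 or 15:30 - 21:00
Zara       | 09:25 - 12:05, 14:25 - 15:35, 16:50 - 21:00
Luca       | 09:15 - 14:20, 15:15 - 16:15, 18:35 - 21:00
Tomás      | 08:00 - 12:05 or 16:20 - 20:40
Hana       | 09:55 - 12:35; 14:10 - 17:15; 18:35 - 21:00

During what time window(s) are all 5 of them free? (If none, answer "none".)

09:55-12:05, 18:35-20:40

Erik ∩ Zara: 09:25-12:05, 14:25-15:15, 15:30-15:35, 16:50-21:00.
Erik ∩ Zara ∩ Luca: 09:25-12:05, 15:30-15:35, 18:35-21:00.
Erik ∩ Zara ∩ Luca ∩ Tomás: 09:25-12:05, 18:35-20:40.
Erik ∩ Zara ∩ Luca ∩ Tomás ∩ Hana: 09:55-12:05, 18:35-20:40.
Those are the intersection windows.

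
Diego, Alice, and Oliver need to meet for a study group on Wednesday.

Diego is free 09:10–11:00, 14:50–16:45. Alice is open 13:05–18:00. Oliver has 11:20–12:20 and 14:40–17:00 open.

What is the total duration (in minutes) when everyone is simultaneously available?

Diego ∩ Alice: 14:50-16:45.
Diego ∩ Alice ∩ Oliver: 14:50-16:45.
Those are the intersection windows.
That's a single block of 115 minutes.

115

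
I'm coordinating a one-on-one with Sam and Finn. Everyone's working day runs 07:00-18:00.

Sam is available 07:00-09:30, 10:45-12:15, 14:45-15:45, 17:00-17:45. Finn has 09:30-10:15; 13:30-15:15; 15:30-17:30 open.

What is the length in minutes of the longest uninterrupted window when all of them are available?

Sam ∩ Finn: 14:45-15:15, 15:30-15:45, 17:00-17:30.
So the common availability across everyone is 14:45-15:15, 15:30-15:45, 17:00-17:30.
The longest is 14:45-15:15 at 30 minutes.

30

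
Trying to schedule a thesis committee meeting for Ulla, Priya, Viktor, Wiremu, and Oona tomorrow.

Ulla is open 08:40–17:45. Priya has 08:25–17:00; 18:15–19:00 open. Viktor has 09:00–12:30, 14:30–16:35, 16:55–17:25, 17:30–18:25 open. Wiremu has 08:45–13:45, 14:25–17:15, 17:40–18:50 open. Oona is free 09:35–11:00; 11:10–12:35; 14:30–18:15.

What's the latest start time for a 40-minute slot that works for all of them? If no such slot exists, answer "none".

15:55

Ulla ∩ Priya: 08:40-17:00.
Ulla ∩ Priya ∩ Viktor: 09:00-12:30, 14:30-16:35, 16:55-17:00.
Ulla ∩ Priya ∩ Viktor ∩ Wiremu: 09:00-12:30, 14:30-16:35, 16:55-17:00.
Ulla ∩ Priya ∩ Viktor ∩ Wiremu ∩ Oona: 09:35-11:00, 11:10-12:30, 14:30-16:35, 16:55-17:00.
The last common window of at least 40 minutes is 14:30-16:35; a 40-minute meeting can start as late as 15:55 and still end by 16:35.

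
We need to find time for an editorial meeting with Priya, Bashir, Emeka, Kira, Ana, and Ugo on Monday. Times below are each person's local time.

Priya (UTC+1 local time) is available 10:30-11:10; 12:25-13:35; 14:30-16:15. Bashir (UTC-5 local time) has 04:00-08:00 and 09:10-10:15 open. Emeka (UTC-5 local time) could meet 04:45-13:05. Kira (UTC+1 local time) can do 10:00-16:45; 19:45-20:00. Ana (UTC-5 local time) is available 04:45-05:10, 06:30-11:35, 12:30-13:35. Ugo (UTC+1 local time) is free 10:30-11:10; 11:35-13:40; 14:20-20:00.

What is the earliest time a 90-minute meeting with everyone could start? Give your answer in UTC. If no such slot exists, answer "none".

none

Priya in UTC: 09:30-10:10, 11:25-12:35, 13:30-15:15 (subtract 1h to convert from UTC+1).
Bashir in UTC: 09:00-13:00, 14:10-15:15 (add 5h to convert from UTC-5).
Emeka in UTC: 09:45-18:05 (add 5h to convert from UTC-5).
Kira in UTC: 09:00-15:45, 18:45-19:00 (subtract 1h to convert from UTC+1).
Ana in UTC: 09:45-10:10, 11:30-16:35, 17:30-18:35 (add 5h to convert from UTC-5).
Ugo in UTC: 09:30-10:10, 10:35-12:40, 13:20-19:00 (subtract 1h to convert from UTC+1).
Priya ∩ Bashir: 09:30-10:10, 11:25-12:35, 14:10-15:15.
Priya ∩ Bashir ∩ Emeka: 09:45-10:10, 11:25-12:35, 14:10-15:15.
Priya ∩ Bashir ∩ Emeka ∩ Kira: 09:45-10:10, 11:25-12:35, 14:10-15:15.
Priya ∩ Bashir ∩ Emeka ∩ Kira ∩ Ana: 09:45-10:10, 11:30-12:35, 14:10-15:15.
Priya ∩ Bashir ∩ Emeka ∩ Kira ∩ Ana ∩ Ugo: 09:45-10:10, 11:30-12:35, 14:10-15:15.
No common window is at least 90 minutes long.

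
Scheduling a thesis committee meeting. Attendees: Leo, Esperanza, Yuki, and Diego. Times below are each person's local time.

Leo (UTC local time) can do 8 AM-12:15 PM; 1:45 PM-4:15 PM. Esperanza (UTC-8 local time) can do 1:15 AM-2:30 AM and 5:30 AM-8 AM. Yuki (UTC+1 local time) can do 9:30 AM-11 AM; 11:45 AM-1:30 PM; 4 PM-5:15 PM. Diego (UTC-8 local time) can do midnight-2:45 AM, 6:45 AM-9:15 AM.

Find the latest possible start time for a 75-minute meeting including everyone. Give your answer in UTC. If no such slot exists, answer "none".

Leo in UTC: 08:00-12:15, 13:45-16:15.
Esperanza in UTC: 09:15-10:30, 13:30-16:00 (add 8h to convert from UTC-8).
Yuki in UTC: 08:30-10:00, 10:45-12:30, 15:00-16:15 (subtract 1h to convert from UTC+1).
Diego in UTC: 08:00-10:45, 14:45-17:15 (add 8h to convert from UTC-8).
Leo ∩ Esperanza: 09:15-10:30, 13:45-16:00.
Leo ∩ Esperanza ∩ Yuki: 09:15-10:00, 15:00-16:00.
Leo ∩ Esperanza ∩ Yuki ∩ Diego: 09:15-10:00, 15:00-16:00.
Those are the intersection windows.
No common window is at least 75 minutes long.

none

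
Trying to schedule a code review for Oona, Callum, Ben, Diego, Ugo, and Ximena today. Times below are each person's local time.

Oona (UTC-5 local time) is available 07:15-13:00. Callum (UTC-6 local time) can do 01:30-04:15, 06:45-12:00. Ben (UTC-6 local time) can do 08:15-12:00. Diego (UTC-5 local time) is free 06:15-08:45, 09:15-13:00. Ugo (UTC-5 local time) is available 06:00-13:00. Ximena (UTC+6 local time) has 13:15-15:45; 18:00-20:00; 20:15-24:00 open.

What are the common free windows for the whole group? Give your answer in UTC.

Oona in UTC: 12:15-18:00 (add 5h to convert from UTC-5).
Callum in UTC: 07:30-10:15, 12:45-18:00 (add 6h to convert from UTC-6).
Ben in UTC: 14:15-18:00 (add 6h to convert from UTC-6).
Diego in UTC: 11:15-13:45, 14:15-18:00 (add 5h to convert from UTC-5).
Ugo in UTC: 11:00-18:00 (add 5h to convert from UTC-5).
Ximena in UTC: 07:15-09:45, 12:00-14:00, 14:15-18:00 (subtract 6h to convert from UTC+6).
Oona ∩ Callum: 12:45-18:00.
Oona ∩ Callum ∩ Ben: 14:15-18:00.
Oona ∩ Callum ∩ Ben ∩ Diego: 14:15-18:00.
Oona ∩ Callum ∩ Ben ∩ Diego ∩ Ugo: 14:15-18:00.
Oona ∩ Callum ∩ Ben ∩ Diego ∩ Ugo ∩ Ximena: 14:15-18:00.

14:15-18:00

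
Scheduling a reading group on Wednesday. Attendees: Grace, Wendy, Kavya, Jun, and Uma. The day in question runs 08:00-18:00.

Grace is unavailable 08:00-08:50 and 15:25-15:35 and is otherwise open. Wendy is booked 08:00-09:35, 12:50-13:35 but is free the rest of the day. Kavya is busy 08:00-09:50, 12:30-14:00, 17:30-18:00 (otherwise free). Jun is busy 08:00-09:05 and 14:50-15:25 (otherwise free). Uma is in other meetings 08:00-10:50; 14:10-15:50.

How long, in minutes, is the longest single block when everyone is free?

100

Grace free: 08:50-15:25, 15:35-18:00 (invert busy blocks within the working day).
Wendy free: 09:35-12:50, 13:35-18:00 (invert busy blocks within the working day).
Kavya free: 09:50-12:30, 14:00-17:30 (invert busy blocks within the working day).
Jun free: 09:05-14:50, 15:25-18:00 (invert busy blocks within the working day).
Uma free: 10:50-14:10, 15:50-18:00 (invert busy blocks within the working day).
Grace ∩ Wendy: 09:35-12:50, 13:35-15:25, 15:35-18:00.
Grace ∩ Wendy ∩ Kavya: 09:50-12:30, 14:00-15:25, 15:35-17:30.
Grace ∩ Wendy ∩ Kavya ∩ Jun: 09:50-12:30, 14:00-14:50, 15:35-17:30.
Grace ∩ Wendy ∩ Kavya ∩ Jun ∩ Uma: 10:50-12:30, 14:00-14:10, 15:50-17:30.
Those are the intersection windows.
The longest is 10:50-12:30 at 100 minutes.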